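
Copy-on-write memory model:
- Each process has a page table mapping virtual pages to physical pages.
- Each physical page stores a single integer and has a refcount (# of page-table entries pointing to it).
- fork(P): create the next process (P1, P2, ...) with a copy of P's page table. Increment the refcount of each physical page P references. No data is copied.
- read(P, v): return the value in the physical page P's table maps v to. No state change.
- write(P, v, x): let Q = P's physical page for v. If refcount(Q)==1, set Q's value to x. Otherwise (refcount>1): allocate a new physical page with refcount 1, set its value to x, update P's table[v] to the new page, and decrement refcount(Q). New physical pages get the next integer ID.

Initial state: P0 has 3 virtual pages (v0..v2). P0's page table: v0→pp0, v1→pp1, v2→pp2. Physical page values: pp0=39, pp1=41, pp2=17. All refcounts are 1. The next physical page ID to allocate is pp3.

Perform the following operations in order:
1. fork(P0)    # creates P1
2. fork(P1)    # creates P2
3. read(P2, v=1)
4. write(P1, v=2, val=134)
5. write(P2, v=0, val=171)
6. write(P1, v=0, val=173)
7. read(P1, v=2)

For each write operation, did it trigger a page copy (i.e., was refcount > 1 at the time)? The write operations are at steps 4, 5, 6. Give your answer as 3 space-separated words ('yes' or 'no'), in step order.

Op 1: fork(P0) -> P1. 3 ppages; refcounts: pp0:2 pp1:2 pp2:2
Op 2: fork(P1) -> P2. 3 ppages; refcounts: pp0:3 pp1:3 pp2:3
Op 3: read(P2, v1) -> 41. No state change.
Op 4: write(P1, v2, 134). refcount(pp2)=3>1 -> COPY to pp3. 4 ppages; refcounts: pp0:3 pp1:3 pp2:2 pp3:1
Op 5: write(P2, v0, 171). refcount(pp0)=3>1 -> COPY to pp4. 5 ppages; refcounts: pp0:2 pp1:3 pp2:2 pp3:1 pp4:1
Op 6: write(P1, v0, 173). refcount(pp0)=2>1 -> COPY to pp5. 6 ppages; refcounts: pp0:1 pp1:3 pp2:2 pp3:1 pp4:1 pp5:1
Op 7: read(P1, v2) -> 134. No state change.

yes yes yes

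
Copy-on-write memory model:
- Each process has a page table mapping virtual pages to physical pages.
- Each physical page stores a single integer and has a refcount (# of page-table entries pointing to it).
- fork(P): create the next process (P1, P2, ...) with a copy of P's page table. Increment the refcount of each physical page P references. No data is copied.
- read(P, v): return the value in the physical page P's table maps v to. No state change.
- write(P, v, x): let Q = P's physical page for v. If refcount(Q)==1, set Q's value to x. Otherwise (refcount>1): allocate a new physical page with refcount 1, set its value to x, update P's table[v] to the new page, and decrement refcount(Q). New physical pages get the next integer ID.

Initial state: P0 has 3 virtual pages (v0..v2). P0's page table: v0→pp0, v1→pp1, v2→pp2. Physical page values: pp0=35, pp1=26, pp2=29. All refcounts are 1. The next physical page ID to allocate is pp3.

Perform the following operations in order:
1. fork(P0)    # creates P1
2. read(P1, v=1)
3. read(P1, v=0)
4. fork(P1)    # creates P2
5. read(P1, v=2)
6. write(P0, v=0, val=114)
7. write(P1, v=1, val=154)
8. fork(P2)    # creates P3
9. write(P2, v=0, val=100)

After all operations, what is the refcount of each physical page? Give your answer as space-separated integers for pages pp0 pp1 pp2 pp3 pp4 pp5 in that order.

Answer: 2 3 4 1 1 1

Derivation:
Op 1: fork(P0) -> P1. 3 ppages; refcounts: pp0:2 pp1:2 pp2:2
Op 2: read(P1, v1) -> 26. No state change.
Op 3: read(P1, v0) -> 35. No state change.
Op 4: fork(P1) -> P2. 3 ppages; refcounts: pp0:3 pp1:3 pp2:3
Op 5: read(P1, v2) -> 29. No state change.
Op 6: write(P0, v0, 114). refcount(pp0)=3>1 -> COPY to pp3. 4 ppages; refcounts: pp0:2 pp1:3 pp2:3 pp3:1
Op 7: write(P1, v1, 154). refcount(pp1)=3>1 -> COPY to pp4. 5 ppages; refcounts: pp0:2 pp1:2 pp2:3 pp3:1 pp4:1
Op 8: fork(P2) -> P3. 5 ppages; refcounts: pp0:3 pp1:3 pp2:4 pp3:1 pp4:1
Op 9: write(P2, v0, 100). refcount(pp0)=3>1 -> COPY to pp5. 6 ppages; refcounts: pp0:2 pp1:3 pp2:4 pp3:1 pp4:1 pp5:1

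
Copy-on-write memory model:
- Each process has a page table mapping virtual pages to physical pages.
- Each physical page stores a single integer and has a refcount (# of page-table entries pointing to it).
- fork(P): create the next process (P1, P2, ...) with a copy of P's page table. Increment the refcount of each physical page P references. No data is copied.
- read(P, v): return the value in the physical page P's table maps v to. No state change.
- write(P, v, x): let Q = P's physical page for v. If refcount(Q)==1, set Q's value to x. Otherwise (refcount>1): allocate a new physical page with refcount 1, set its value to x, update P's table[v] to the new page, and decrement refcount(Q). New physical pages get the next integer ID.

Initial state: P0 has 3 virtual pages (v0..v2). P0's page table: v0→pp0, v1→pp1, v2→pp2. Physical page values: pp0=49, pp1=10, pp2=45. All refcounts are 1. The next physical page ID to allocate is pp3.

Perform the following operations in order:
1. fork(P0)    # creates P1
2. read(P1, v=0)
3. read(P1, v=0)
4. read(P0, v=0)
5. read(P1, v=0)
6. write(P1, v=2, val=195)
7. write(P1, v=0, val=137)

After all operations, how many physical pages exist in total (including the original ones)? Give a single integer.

Op 1: fork(P0) -> P1. 3 ppages; refcounts: pp0:2 pp1:2 pp2:2
Op 2: read(P1, v0) -> 49. No state change.
Op 3: read(P1, v0) -> 49. No state change.
Op 4: read(P0, v0) -> 49. No state change.
Op 5: read(P1, v0) -> 49. No state change.
Op 6: write(P1, v2, 195). refcount(pp2)=2>1 -> COPY to pp3. 4 ppages; refcounts: pp0:2 pp1:2 pp2:1 pp3:1
Op 7: write(P1, v0, 137). refcount(pp0)=2>1 -> COPY to pp4. 5 ppages; refcounts: pp0:1 pp1:2 pp2:1 pp3:1 pp4:1

Answer: 5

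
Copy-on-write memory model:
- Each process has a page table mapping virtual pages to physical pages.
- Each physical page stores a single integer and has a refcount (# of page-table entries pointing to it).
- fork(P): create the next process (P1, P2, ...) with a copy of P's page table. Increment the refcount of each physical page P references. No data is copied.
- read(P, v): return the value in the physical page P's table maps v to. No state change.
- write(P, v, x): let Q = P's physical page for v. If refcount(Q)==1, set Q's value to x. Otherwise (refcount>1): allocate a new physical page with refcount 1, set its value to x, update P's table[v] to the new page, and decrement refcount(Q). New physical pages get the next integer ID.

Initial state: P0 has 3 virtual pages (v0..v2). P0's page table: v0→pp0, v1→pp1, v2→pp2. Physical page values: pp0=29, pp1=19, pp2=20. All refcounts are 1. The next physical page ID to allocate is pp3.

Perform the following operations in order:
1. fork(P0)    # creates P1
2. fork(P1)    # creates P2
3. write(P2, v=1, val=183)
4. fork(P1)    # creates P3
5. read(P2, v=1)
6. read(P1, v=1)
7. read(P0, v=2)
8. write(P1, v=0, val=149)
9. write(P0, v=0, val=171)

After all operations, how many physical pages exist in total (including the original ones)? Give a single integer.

Op 1: fork(P0) -> P1. 3 ppages; refcounts: pp0:2 pp1:2 pp2:2
Op 2: fork(P1) -> P2. 3 ppages; refcounts: pp0:3 pp1:3 pp2:3
Op 3: write(P2, v1, 183). refcount(pp1)=3>1 -> COPY to pp3. 4 ppages; refcounts: pp0:3 pp1:2 pp2:3 pp3:1
Op 4: fork(P1) -> P3. 4 ppages; refcounts: pp0:4 pp1:3 pp2:4 pp3:1
Op 5: read(P2, v1) -> 183. No state change.
Op 6: read(P1, v1) -> 19. No state change.
Op 7: read(P0, v2) -> 20. No state change.
Op 8: write(P1, v0, 149). refcount(pp0)=4>1 -> COPY to pp4. 5 ppages; refcounts: pp0:3 pp1:3 pp2:4 pp3:1 pp4:1
Op 9: write(P0, v0, 171). refcount(pp0)=3>1 -> COPY to pp5. 6 ppages; refcounts: pp0:2 pp1:3 pp2:4 pp3:1 pp4:1 pp5:1

Answer: 6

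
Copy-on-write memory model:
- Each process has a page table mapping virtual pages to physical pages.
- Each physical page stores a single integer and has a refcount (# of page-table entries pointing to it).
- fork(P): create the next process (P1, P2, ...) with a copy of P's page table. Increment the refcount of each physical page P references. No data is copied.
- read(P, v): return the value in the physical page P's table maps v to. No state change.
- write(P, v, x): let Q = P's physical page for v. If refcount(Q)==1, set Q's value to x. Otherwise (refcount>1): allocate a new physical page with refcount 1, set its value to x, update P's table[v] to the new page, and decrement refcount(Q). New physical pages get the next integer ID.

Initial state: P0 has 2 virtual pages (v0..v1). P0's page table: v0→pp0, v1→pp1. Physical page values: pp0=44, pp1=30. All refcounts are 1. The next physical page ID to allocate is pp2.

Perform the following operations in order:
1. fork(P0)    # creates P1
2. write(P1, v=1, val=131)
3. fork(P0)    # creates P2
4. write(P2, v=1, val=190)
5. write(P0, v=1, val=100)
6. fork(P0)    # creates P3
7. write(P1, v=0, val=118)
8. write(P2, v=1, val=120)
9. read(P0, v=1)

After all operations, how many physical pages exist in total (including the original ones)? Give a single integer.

Answer: 5

Derivation:
Op 1: fork(P0) -> P1. 2 ppages; refcounts: pp0:2 pp1:2
Op 2: write(P1, v1, 131). refcount(pp1)=2>1 -> COPY to pp2. 3 ppages; refcounts: pp0:2 pp1:1 pp2:1
Op 3: fork(P0) -> P2. 3 ppages; refcounts: pp0:3 pp1:2 pp2:1
Op 4: write(P2, v1, 190). refcount(pp1)=2>1 -> COPY to pp3. 4 ppages; refcounts: pp0:3 pp1:1 pp2:1 pp3:1
Op 5: write(P0, v1, 100). refcount(pp1)=1 -> write in place. 4 ppages; refcounts: pp0:3 pp1:1 pp2:1 pp3:1
Op 6: fork(P0) -> P3. 4 ppages; refcounts: pp0:4 pp1:2 pp2:1 pp3:1
Op 7: write(P1, v0, 118). refcount(pp0)=4>1 -> COPY to pp4. 5 ppages; refcounts: pp0:3 pp1:2 pp2:1 pp3:1 pp4:1
Op 8: write(P2, v1, 120). refcount(pp3)=1 -> write in place. 5 ppages; refcounts: pp0:3 pp1:2 pp2:1 pp3:1 pp4:1
Op 9: read(P0, v1) -> 100. No state change.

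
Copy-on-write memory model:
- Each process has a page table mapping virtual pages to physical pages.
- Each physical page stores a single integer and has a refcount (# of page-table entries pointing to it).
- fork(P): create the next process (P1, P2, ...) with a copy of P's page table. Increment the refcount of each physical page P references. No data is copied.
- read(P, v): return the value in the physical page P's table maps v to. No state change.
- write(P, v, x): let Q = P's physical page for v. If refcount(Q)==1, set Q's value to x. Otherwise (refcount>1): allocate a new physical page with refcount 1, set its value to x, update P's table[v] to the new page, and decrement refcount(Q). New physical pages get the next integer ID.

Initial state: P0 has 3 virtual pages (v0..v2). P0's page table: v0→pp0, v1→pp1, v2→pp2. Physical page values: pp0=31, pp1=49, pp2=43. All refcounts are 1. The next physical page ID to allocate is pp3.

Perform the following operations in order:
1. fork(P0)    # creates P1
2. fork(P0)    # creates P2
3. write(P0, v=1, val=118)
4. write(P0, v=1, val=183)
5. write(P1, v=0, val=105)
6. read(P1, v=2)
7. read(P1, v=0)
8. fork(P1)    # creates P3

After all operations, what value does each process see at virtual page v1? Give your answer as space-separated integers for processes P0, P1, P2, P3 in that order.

Answer: 183 49 49 49

Derivation:
Op 1: fork(P0) -> P1. 3 ppages; refcounts: pp0:2 pp1:2 pp2:2
Op 2: fork(P0) -> P2. 3 ppages; refcounts: pp0:3 pp1:3 pp2:3
Op 3: write(P0, v1, 118). refcount(pp1)=3>1 -> COPY to pp3. 4 ppages; refcounts: pp0:3 pp1:2 pp2:3 pp3:1
Op 4: write(P0, v1, 183). refcount(pp3)=1 -> write in place. 4 ppages; refcounts: pp0:3 pp1:2 pp2:3 pp3:1
Op 5: write(P1, v0, 105). refcount(pp0)=3>1 -> COPY to pp4. 5 ppages; refcounts: pp0:2 pp1:2 pp2:3 pp3:1 pp4:1
Op 6: read(P1, v2) -> 43. No state change.
Op 7: read(P1, v0) -> 105. No state change.
Op 8: fork(P1) -> P3. 5 ppages; refcounts: pp0:2 pp1:3 pp2:4 pp3:1 pp4:2
P0: v1 -> pp3 = 183
P1: v1 -> pp1 = 49
P2: v1 -> pp1 = 49
P3: v1 -> pp1 = 49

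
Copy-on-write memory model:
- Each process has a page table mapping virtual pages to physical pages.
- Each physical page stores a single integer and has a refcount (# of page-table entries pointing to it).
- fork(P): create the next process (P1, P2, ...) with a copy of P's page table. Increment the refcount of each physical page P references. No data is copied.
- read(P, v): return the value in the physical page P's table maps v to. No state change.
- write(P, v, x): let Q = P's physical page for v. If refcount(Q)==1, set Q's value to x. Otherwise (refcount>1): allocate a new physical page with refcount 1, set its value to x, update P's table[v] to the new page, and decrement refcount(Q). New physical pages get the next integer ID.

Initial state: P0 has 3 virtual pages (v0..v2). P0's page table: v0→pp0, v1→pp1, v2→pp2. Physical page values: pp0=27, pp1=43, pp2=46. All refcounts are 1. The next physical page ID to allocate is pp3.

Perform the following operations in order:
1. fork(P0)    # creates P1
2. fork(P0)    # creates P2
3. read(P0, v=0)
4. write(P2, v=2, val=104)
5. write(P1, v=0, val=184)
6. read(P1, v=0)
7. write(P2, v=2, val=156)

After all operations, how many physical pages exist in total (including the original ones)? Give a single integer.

Op 1: fork(P0) -> P1. 3 ppages; refcounts: pp0:2 pp1:2 pp2:2
Op 2: fork(P0) -> P2. 3 ppages; refcounts: pp0:3 pp1:3 pp2:3
Op 3: read(P0, v0) -> 27. No state change.
Op 4: write(P2, v2, 104). refcount(pp2)=3>1 -> COPY to pp3. 4 ppages; refcounts: pp0:3 pp1:3 pp2:2 pp3:1
Op 5: write(P1, v0, 184). refcount(pp0)=3>1 -> COPY to pp4. 5 ppages; refcounts: pp0:2 pp1:3 pp2:2 pp3:1 pp4:1
Op 6: read(P1, v0) -> 184. No state change.
Op 7: write(P2, v2, 156). refcount(pp3)=1 -> write in place. 5 ppages; refcounts: pp0:2 pp1:3 pp2:2 pp3:1 pp4:1

Answer: 5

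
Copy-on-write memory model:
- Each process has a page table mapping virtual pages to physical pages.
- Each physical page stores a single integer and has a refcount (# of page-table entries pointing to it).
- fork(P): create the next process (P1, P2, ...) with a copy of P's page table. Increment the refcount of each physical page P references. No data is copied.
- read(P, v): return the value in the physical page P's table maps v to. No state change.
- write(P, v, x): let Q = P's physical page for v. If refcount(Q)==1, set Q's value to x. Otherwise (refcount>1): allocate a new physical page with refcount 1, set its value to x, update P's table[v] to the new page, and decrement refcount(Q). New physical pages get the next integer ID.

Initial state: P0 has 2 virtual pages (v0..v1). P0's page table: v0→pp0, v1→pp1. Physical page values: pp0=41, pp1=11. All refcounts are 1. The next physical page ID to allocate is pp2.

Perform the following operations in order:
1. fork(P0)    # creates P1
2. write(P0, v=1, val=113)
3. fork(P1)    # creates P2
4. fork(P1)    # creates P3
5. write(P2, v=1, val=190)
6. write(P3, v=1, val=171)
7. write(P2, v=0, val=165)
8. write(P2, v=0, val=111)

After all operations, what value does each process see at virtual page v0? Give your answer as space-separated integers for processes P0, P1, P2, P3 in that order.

Answer: 41 41 111 41

Derivation:
Op 1: fork(P0) -> P1. 2 ppages; refcounts: pp0:2 pp1:2
Op 2: write(P0, v1, 113). refcount(pp1)=2>1 -> COPY to pp2. 3 ppages; refcounts: pp0:2 pp1:1 pp2:1
Op 3: fork(P1) -> P2. 3 ppages; refcounts: pp0:3 pp1:2 pp2:1
Op 4: fork(P1) -> P3. 3 ppages; refcounts: pp0:4 pp1:3 pp2:1
Op 5: write(P2, v1, 190). refcount(pp1)=3>1 -> COPY to pp3. 4 ppages; refcounts: pp0:4 pp1:2 pp2:1 pp3:1
Op 6: write(P3, v1, 171). refcount(pp1)=2>1 -> COPY to pp4. 5 ppages; refcounts: pp0:4 pp1:1 pp2:1 pp3:1 pp4:1
Op 7: write(P2, v0, 165). refcount(pp0)=4>1 -> COPY to pp5. 6 ppages; refcounts: pp0:3 pp1:1 pp2:1 pp3:1 pp4:1 pp5:1
Op 8: write(P2, v0, 111). refcount(pp5)=1 -> write in place. 6 ppages; refcounts: pp0:3 pp1:1 pp2:1 pp3:1 pp4:1 pp5:1
P0: v0 -> pp0 = 41
P1: v0 -> pp0 = 41
P2: v0 -> pp5 = 111
P3: v0 -> pp0 = 41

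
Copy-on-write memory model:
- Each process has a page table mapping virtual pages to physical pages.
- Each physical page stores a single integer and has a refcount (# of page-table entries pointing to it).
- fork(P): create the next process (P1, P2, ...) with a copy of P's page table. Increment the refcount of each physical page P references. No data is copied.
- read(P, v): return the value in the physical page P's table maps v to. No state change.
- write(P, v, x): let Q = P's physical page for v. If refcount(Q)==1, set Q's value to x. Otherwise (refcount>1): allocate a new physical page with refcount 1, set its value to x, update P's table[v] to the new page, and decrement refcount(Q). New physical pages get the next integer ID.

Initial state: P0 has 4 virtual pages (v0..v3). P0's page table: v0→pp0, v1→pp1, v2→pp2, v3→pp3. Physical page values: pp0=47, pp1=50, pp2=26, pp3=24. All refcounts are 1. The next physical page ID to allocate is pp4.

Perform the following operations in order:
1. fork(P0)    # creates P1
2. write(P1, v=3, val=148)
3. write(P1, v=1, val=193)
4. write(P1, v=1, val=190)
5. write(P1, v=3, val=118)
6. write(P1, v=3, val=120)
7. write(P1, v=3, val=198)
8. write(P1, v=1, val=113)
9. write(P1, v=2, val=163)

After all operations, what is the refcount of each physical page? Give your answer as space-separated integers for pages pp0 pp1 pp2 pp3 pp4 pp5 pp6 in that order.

Op 1: fork(P0) -> P1. 4 ppages; refcounts: pp0:2 pp1:2 pp2:2 pp3:2
Op 2: write(P1, v3, 148). refcount(pp3)=2>1 -> COPY to pp4. 5 ppages; refcounts: pp0:2 pp1:2 pp2:2 pp3:1 pp4:1
Op 3: write(P1, v1, 193). refcount(pp1)=2>1 -> COPY to pp5. 6 ppages; refcounts: pp0:2 pp1:1 pp2:2 pp3:1 pp4:1 pp5:1
Op 4: write(P1, v1, 190). refcount(pp5)=1 -> write in place. 6 ppages; refcounts: pp0:2 pp1:1 pp2:2 pp3:1 pp4:1 pp5:1
Op 5: write(P1, v3, 118). refcount(pp4)=1 -> write in place. 6 ppages; refcounts: pp0:2 pp1:1 pp2:2 pp3:1 pp4:1 pp5:1
Op 6: write(P1, v3, 120). refcount(pp4)=1 -> write in place. 6 ppages; refcounts: pp0:2 pp1:1 pp2:2 pp3:1 pp4:1 pp5:1
Op 7: write(P1, v3, 198). refcount(pp4)=1 -> write in place. 6 ppages; refcounts: pp0:2 pp1:1 pp2:2 pp3:1 pp4:1 pp5:1
Op 8: write(P1, v1, 113). refcount(pp5)=1 -> write in place. 6 ppages; refcounts: pp0:2 pp1:1 pp2:2 pp3:1 pp4:1 pp5:1
Op 9: write(P1, v2, 163). refcount(pp2)=2>1 -> COPY to pp6. 7 ppages; refcounts: pp0:2 pp1:1 pp2:1 pp3:1 pp4:1 pp5:1 pp6:1

Answer: 2 1 1 1 1 1 1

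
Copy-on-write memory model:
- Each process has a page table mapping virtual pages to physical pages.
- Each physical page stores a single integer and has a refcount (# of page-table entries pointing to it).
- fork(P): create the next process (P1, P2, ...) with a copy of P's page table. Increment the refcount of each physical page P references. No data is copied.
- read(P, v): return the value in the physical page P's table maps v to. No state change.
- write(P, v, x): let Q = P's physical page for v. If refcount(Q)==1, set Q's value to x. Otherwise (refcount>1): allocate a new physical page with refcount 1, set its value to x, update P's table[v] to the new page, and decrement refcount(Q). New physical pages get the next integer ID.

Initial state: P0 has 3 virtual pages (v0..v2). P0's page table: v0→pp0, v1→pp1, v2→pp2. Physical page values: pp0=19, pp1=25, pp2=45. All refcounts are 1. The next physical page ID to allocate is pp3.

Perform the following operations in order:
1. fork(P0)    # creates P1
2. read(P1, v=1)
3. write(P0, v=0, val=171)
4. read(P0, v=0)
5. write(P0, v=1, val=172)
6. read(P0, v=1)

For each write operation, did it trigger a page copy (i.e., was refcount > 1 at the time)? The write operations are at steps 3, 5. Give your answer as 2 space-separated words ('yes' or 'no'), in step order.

Op 1: fork(P0) -> P1. 3 ppages; refcounts: pp0:2 pp1:2 pp2:2
Op 2: read(P1, v1) -> 25. No state change.
Op 3: write(P0, v0, 171). refcount(pp0)=2>1 -> COPY to pp3. 4 ppages; refcounts: pp0:1 pp1:2 pp2:2 pp3:1
Op 4: read(P0, v0) -> 171. No state change.
Op 5: write(P0, v1, 172). refcount(pp1)=2>1 -> COPY to pp4. 5 ppages; refcounts: pp0:1 pp1:1 pp2:2 pp3:1 pp4:1
Op 6: read(P0, v1) -> 172. No state change.

yes yes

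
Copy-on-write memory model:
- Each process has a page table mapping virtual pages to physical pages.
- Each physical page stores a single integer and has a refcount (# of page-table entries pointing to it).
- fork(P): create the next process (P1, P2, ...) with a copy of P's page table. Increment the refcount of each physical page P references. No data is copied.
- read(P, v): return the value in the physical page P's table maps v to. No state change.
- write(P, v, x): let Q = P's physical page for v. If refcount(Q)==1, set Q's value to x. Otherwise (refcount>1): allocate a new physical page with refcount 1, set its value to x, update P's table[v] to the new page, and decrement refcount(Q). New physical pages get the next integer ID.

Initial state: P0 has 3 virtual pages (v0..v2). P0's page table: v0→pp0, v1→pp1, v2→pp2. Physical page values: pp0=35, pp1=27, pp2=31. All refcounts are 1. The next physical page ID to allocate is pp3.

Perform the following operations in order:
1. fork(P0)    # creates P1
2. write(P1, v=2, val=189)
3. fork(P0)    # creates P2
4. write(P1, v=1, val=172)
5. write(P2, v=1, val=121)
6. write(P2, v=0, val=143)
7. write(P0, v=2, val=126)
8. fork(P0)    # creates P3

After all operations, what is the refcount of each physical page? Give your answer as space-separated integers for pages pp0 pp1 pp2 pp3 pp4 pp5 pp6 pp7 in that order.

Op 1: fork(P0) -> P1. 3 ppages; refcounts: pp0:2 pp1:2 pp2:2
Op 2: write(P1, v2, 189). refcount(pp2)=2>1 -> COPY to pp3. 4 ppages; refcounts: pp0:2 pp1:2 pp2:1 pp3:1
Op 3: fork(P0) -> P2. 4 ppages; refcounts: pp0:3 pp1:3 pp2:2 pp3:1
Op 4: write(P1, v1, 172). refcount(pp1)=3>1 -> COPY to pp4. 5 ppages; refcounts: pp0:3 pp1:2 pp2:2 pp3:1 pp4:1
Op 5: write(P2, v1, 121). refcount(pp1)=2>1 -> COPY to pp5. 6 ppages; refcounts: pp0:3 pp1:1 pp2:2 pp3:1 pp4:1 pp5:1
Op 6: write(P2, v0, 143). refcount(pp0)=3>1 -> COPY to pp6. 7 ppages; refcounts: pp0:2 pp1:1 pp2:2 pp3:1 pp4:1 pp5:1 pp6:1
Op 7: write(P0, v2, 126). refcount(pp2)=2>1 -> COPY to pp7. 8 ppages; refcounts: pp0:2 pp1:1 pp2:1 pp3:1 pp4:1 pp5:1 pp6:1 pp7:1
Op 8: fork(P0) -> P3. 8 ppages; refcounts: pp0:3 pp1:2 pp2:1 pp3:1 pp4:1 pp5:1 pp6:1 pp7:2

Answer: 3 2 1 1 1 1 1 2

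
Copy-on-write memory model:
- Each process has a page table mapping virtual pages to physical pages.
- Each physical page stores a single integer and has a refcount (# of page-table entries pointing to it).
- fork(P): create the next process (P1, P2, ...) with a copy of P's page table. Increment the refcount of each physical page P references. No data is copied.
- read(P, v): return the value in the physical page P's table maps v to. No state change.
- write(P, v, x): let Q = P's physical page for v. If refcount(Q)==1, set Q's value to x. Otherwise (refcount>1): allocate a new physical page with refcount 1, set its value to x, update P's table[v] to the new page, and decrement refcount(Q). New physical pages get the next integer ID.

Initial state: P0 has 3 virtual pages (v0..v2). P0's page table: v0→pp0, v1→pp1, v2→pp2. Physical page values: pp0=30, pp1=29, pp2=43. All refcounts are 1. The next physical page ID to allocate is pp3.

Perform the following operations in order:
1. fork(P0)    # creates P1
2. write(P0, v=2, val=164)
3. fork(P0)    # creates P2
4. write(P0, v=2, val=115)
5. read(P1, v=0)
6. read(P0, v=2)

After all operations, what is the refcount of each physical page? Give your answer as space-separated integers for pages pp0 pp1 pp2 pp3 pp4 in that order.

Answer: 3 3 1 1 1

Derivation:
Op 1: fork(P0) -> P1. 3 ppages; refcounts: pp0:2 pp1:2 pp2:2
Op 2: write(P0, v2, 164). refcount(pp2)=2>1 -> COPY to pp3. 4 ppages; refcounts: pp0:2 pp1:2 pp2:1 pp3:1
Op 3: fork(P0) -> P2. 4 ppages; refcounts: pp0:3 pp1:3 pp2:1 pp3:2
Op 4: write(P0, v2, 115). refcount(pp3)=2>1 -> COPY to pp4. 5 ppages; refcounts: pp0:3 pp1:3 pp2:1 pp3:1 pp4:1
Op 5: read(P1, v0) -> 30. No state change.
Op 6: read(P0, v2) -> 115. No state change.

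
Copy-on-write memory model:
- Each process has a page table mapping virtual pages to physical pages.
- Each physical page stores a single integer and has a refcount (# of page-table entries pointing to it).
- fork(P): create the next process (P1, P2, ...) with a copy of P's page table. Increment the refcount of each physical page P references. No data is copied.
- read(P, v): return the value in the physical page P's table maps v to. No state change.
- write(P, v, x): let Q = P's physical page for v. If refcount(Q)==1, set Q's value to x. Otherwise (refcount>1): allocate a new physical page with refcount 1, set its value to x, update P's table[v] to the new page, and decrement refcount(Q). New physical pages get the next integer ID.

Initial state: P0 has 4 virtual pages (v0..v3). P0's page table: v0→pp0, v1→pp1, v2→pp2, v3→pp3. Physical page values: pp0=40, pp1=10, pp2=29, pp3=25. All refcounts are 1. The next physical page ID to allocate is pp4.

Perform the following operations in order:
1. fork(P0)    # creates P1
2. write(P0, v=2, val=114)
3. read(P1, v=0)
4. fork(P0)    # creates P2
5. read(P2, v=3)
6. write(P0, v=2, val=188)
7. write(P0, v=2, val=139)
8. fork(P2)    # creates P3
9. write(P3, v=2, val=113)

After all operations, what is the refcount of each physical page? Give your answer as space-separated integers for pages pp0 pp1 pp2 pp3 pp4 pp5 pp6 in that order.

Op 1: fork(P0) -> P1. 4 ppages; refcounts: pp0:2 pp1:2 pp2:2 pp3:2
Op 2: write(P0, v2, 114). refcount(pp2)=2>1 -> COPY to pp4. 5 ppages; refcounts: pp0:2 pp1:2 pp2:1 pp3:2 pp4:1
Op 3: read(P1, v0) -> 40. No state change.
Op 4: fork(P0) -> P2. 5 ppages; refcounts: pp0:3 pp1:3 pp2:1 pp3:3 pp4:2
Op 5: read(P2, v3) -> 25. No state change.
Op 6: write(P0, v2, 188). refcount(pp4)=2>1 -> COPY to pp5. 6 ppages; refcounts: pp0:3 pp1:3 pp2:1 pp3:3 pp4:1 pp5:1
Op 7: write(P0, v2, 139). refcount(pp5)=1 -> write in place. 6 ppages; refcounts: pp0:3 pp1:3 pp2:1 pp3:3 pp4:1 pp5:1
Op 8: fork(P2) -> P3. 6 ppages; refcounts: pp0:4 pp1:4 pp2:1 pp3:4 pp4:2 pp5:1
Op 9: write(P3, v2, 113). refcount(pp4)=2>1 -> COPY to pp6. 7 ppages; refcounts: pp0:4 pp1:4 pp2:1 pp3:4 pp4:1 pp5:1 pp6:1

Answer: 4 4 1 4 1 1 1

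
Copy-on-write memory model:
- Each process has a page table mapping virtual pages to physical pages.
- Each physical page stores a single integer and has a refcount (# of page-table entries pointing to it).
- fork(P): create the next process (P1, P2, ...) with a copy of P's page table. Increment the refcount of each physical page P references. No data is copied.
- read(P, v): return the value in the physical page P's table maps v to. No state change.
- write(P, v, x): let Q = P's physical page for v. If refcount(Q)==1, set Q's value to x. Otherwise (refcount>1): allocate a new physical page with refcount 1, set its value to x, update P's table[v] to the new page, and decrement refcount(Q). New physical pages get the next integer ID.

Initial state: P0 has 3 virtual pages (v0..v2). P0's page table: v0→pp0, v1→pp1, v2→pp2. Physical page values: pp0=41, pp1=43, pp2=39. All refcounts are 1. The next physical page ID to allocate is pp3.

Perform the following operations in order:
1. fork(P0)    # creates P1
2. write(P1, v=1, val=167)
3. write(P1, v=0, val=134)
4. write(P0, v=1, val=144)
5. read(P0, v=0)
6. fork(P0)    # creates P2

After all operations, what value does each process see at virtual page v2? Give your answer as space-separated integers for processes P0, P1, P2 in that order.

Op 1: fork(P0) -> P1. 3 ppages; refcounts: pp0:2 pp1:2 pp2:2
Op 2: write(P1, v1, 167). refcount(pp1)=2>1 -> COPY to pp3. 4 ppages; refcounts: pp0:2 pp1:1 pp2:2 pp3:1
Op 3: write(P1, v0, 134). refcount(pp0)=2>1 -> COPY to pp4. 5 ppages; refcounts: pp0:1 pp1:1 pp2:2 pp3:1 pp4:1
Op 4: write(P0, v1, 144). refcount(pp1)=1 -> write in place. 5 ppages; refcounts: pp0:1 pp1:1 pp2:2 pp3:1 pp4:1
Op 5: read(P0, v0) -> 41. No state change.
Op 6: fork(P0) -> P2. 5 ppages; refcounts: pp0:2 pp1:2 pp2:3 pp3:1 pp4:1
P0: v2 -> pp2 = 39
P1: v2 -> pp2 = 39
P2: v2 -> pp2 = 39

Answer: 39 39 39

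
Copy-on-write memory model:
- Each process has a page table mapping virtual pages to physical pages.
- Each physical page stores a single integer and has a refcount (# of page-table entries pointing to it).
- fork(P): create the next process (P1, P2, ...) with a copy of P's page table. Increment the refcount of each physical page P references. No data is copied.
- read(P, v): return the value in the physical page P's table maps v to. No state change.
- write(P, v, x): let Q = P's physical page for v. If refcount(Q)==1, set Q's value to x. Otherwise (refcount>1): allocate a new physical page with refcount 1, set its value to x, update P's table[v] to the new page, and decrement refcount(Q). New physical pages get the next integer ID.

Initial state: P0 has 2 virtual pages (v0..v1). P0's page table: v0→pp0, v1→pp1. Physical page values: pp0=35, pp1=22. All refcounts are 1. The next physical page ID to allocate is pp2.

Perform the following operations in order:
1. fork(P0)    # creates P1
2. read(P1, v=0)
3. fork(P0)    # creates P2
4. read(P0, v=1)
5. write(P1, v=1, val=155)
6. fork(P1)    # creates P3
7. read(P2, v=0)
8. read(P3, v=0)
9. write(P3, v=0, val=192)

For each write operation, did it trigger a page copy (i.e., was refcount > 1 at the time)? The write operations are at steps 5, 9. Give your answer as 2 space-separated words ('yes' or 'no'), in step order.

Op 1: fork(P0) -> P1. 2 ppages; refcounts: pp0:2 pp1:2
Op 2: read(P1, v0) -> 35. No state change.
Op 3: fork(P0) -> P2. 2 ppages; refcounts: pp0:3 pp1:3
Op 4: read(P0, v1) -> 22. No state change.
Op 5: write(P1, v1, 155). refcount(pp1)=3>1 -> COPY to pp2. 3 ppages; refcounts: pp0:3 pp1:2 pp2:1
Op 6: fork(P1) -> P3. 3 ppages; refcounts: pp0:4 pp1:2 pp2:2
Op 7: read(P2, v0) -> 35. No state change.
Op 8: read(P3, v0) -> 35. No state change.
Op 9: write(P3, v0, 192). refcount(pp0)=4>1 -> COPY to pp3. 4 ppages; refcounts: pp0:3 pp1:2 pp2:2 pp3:1

yes yes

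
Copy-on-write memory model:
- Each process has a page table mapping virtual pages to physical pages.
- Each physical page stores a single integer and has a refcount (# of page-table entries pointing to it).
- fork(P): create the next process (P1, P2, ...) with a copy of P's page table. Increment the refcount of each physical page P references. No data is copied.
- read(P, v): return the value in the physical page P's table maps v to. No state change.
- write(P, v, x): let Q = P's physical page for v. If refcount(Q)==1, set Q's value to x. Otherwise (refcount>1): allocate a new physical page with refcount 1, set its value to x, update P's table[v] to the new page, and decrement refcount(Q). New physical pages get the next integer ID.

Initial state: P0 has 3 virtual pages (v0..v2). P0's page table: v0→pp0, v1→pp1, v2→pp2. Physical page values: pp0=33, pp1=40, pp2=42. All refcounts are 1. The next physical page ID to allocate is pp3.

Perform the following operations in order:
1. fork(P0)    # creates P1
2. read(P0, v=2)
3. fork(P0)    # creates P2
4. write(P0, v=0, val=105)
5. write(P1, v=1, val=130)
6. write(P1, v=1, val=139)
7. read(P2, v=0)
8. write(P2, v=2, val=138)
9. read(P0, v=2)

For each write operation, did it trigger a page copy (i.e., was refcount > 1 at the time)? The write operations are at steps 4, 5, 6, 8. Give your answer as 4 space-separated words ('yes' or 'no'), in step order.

Op 1: fork(P0) -> P1. 3 ppages; refcounts: pp0:2 pp1:2 pp2:2
Op 2: read(P0, v2) -> 42. No state change.
Op 3: fork(P0) -> P2. 3 ppages; refcounts: pp0:3 pp1:3 pp2:3
Op 4: write(P0, v0, 105). refcount(pp0)=3>1 -> COPY to pp3. 4 ppages; refcounts: pp0:2 pp1:3 pp2:3 pp3:1
Op 5: write(P1, v1, 130). refcount(pp1)=3>1 -> COPY to pp4. 5 ppages; refcounts: pp0:2 pp1:2 pp2:3 pp3:1 pp4:1
Op 6: write(P1, v1, 139). refcount(pp4)=1 -> write in place. 5 ppages; refcounts: pp0:2 pp1:2 pp2:3 pp3:1 pp4:1
Op 7: read(P2, v0) -> 33. No state change.
Op 8: write(P2, v2, 138). refcount(pp2)=3>1 -> COPY to pp5. 6 ppages; refcounts: pp0:2 pp1:2 pp2:2 pp3:1 pp4:1 pp5:1
Op 9: read(P0, v2) -> 42. No state change.

yes yes no yes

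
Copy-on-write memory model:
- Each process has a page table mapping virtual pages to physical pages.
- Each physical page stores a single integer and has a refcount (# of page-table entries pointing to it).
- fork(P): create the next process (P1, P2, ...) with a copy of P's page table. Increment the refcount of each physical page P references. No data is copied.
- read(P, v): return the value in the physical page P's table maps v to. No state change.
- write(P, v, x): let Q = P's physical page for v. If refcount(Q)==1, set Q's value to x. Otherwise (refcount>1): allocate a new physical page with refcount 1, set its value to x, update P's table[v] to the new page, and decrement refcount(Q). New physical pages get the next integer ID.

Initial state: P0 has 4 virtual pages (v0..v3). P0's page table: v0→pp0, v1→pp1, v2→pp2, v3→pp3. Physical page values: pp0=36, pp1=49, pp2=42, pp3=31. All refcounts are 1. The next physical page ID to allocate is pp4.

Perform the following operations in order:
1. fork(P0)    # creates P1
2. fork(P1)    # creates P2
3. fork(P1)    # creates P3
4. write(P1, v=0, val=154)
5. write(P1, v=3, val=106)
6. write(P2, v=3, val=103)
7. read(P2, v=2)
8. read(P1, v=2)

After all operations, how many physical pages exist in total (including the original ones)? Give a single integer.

Op 1: fork(P0) -> P1. 4 ppages; refcounts: pp0:2 pp1:2 pp2:2 pp3:2
Op 2: fork(P1) -> P2. 4 ppages; refcounts: pp0:3 pp1:3 pp2:3 pp3:3
Op 3: fork(P1) -> P3. 4 ppages; refcounts: pp0:4 pp1:4 pp2:4 pp3:4
Op 4: write(P1, v0, 154). refcount(pp0)=4>1 -> COPY to pp4. 5 ppages; refcounts: pp0:3 pp1:4 pp2:4 pp3:4 pp4:1
Op 5: write(P1, v3, 106). refcount(pp3)=4>1 -> COPY to pp5. 6 ppages; refcounts: pp0:3 pp1:4 pp2:4 pp3:3 pp4:1 pp5:1
Op 6: write(P2, v3, 103). refcount(pp3)=3>1 -> COPY to pp6. 7 ppages; refcounts: pp0:3 pp1:4 pp2:4 pp3:2 pp4:1 pp5:1 pp6:1
Op 7: read(P2, v2) -> 42. No state change.
Op 8: read(P1, v2) -> 42. No state change.

Answer: 7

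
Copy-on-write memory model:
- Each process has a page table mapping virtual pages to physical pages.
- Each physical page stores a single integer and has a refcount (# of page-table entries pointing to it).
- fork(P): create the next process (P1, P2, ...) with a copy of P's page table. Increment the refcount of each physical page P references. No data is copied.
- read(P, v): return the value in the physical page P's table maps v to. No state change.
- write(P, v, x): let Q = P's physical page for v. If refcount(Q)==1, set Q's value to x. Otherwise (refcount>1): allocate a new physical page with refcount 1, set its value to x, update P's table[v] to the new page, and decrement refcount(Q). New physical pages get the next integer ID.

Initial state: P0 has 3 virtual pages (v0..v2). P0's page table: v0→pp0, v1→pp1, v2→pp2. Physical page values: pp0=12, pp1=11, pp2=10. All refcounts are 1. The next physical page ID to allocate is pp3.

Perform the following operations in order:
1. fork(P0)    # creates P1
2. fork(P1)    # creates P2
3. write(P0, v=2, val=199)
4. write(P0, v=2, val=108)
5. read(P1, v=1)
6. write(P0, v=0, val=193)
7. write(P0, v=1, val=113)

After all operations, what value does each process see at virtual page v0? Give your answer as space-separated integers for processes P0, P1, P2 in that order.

Answer: 193 12 12

Derivation:
Op 1: fork(P0) -> P1. 3 ppages; refcounts: pp0:2 pp1:2 pp2:2
Op 2: fork(P1) -> P2. 3 ppages; refcounts: pp0:3 pp1:3 pp2:3
Op 3: write(P0, v2, 199). refcount(pp2)=3>1 -> COPY to pp3. 4 ppages; refcounts: pp0:3 pp1:3 pp2:2 pp3:1
Op 4: write(P0, v2, 108). refcount(pp3)=1 -> write in place. 4 ppages; refcounts: pp0:3 pp1:3 pp2:2 pp3:1
Op 5: read(P1, v1) -> 11. No state change.
Op 6: write(P0, v0, 193). refcount(pp0)=3>1 -> COPY to pp4. 5 ppages; refcounts: pp0:2 pp1:3 pp2:2 pp3:1 pp4:1
Op 7: write(P0, v1, 113). refcount(pp1)=3>1 -> COPY to pp5. 6 ppages; refcounts: pp0:2 pp1:2 pp2:2 pp3:1 pp4:1 pp5:1
P0: v0 -> pp4 = 193
P1: v0 -> pp0 = 12
P2: v0 -> pp0 = 12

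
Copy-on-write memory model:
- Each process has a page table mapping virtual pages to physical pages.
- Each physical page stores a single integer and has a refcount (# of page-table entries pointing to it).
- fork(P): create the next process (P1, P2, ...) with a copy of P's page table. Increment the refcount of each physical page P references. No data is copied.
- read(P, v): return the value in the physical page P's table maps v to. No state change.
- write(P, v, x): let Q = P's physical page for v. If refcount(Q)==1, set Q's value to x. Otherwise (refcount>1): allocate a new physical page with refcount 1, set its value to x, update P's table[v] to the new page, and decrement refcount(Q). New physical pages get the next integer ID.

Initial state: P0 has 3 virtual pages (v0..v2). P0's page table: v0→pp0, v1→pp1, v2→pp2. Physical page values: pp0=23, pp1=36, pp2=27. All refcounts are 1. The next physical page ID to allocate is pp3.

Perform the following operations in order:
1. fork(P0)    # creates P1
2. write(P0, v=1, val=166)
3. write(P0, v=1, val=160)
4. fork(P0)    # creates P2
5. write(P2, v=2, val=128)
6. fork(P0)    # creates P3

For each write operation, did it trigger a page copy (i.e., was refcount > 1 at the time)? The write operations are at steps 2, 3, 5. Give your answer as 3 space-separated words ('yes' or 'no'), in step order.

Op 1: fork(P0) -> P1. 3 ppages; refcounts: pp0:2 pp1:2 pp2:2
Op 2: write(P0, v1, 166). refcount(pp1)=2>1 -> COPY to pp3. 4 ppages; refcounts: pp0:2 pp1:1 pp2:2 pp3:1
Op 3: write(P0, v1, 160). refcount(pp3)=1 -> write in place. 4 ppages; refcounts: pp0:2 pp1:1 pp2:2 pp3:1
Op 4: fork(P0) -> P2. 4 ppages; refcounts: pp0:3 pp1:1 pp2:3 pp3:2
Op 5: write(P2, v2, 128). refcount(pp2)=3>1 -> COPY to pp4. 5 ppages; refcounts: pp0:3 pp1:1 pp2:2 pp3:2 pp4:1
Op 6: fork(P0) -> P3. 5 ppages; refcounts: pp0:4 pp1:1 pp2:3 pp3:3 pp4:1

yes no yes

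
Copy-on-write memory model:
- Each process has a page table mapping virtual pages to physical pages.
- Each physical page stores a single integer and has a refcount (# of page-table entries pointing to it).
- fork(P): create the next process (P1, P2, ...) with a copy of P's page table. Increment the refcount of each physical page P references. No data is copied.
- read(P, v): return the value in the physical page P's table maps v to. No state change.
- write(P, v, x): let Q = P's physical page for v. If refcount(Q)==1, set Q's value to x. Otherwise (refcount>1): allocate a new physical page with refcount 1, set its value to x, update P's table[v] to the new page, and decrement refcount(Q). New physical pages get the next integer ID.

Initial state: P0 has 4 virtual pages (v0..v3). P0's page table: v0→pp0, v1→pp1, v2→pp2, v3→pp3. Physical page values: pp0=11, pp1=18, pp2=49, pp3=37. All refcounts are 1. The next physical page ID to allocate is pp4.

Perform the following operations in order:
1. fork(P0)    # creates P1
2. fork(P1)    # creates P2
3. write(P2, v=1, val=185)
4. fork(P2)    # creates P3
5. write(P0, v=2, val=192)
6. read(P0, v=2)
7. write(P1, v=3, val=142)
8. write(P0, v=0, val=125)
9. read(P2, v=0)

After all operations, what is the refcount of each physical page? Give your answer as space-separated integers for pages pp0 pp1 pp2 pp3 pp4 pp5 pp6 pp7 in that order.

Answer: 3 2 3 3 2 1 1 1

Derivation:
Op 1: fork(P0) -> P1. 4 ppages; refcounts: pp0:2 pp1:2 pp2:2 pp3:2
Op 2: fork(P1) -> P2. 4 ppages; refcounts: pp0:3 pp1:3 pp2:3 pp3:3
Op 3: write(P2, v1, 185). refcount(pp1)=3>1 -> COPY to pp4. 5 ppages; refcounts: pp0:3 pp1:2 pp2:3 pp3:3 pp4:1
Op 4: fork(P2) -> P3. 5 ppages; refcounts: pp0:4 pp1:2 pp2:4 pp3:4 pp4:2
Op 5: write(P0, v2, 192). refcount(pp2)=4>1 -> COPY to pp5. 6 ppages; refcounts: pp0:4 pp1:2 pp2:3 pp3:4 pp4:2 pp5:1
Op 6: read(P0, v2) -> 192. No state change.
Op 7: write(P1, v3, 142). refcount(pp3)=4>1 -> COPY to pp6. 7 ppages; refcounts: pp0:4 pp1:2 pp2:3 pp3:3 pp4:2 pp5:1 pp6:1
Op 8: write(P0, v0, 125). refcount(pp0)=4>1 -> COPY to pp7. 8 ppages; refcounts: pp0:3 pp1:2 pp2:3 pp3:3 pp4:2 pp5:1 pp6:1 pp7:1
Op 9: read(P2, v0) -> 11. No state change.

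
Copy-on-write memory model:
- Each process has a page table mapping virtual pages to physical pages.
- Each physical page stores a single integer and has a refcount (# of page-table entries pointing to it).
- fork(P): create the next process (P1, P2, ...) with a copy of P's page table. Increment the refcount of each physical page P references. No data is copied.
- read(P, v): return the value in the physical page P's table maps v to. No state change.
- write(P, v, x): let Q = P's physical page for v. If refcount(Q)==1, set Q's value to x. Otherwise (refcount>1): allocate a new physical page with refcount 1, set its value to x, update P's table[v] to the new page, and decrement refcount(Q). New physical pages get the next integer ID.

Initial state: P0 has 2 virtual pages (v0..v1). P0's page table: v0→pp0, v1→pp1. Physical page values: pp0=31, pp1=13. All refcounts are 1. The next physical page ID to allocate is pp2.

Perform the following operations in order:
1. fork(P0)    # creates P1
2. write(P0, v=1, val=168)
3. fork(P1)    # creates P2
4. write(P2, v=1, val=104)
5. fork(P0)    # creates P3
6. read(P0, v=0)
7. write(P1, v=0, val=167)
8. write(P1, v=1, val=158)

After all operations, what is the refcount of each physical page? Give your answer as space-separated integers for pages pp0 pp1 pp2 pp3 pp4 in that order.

Answer: 3 1 2 1 1

Derivation:
Op 1: fork(P0) -> P1. 2 ppages; refcounts: pp0:2 pp1:2
Op 2: write(P0, v1, 168). refcount(pp1)=2>1 -> COPY to pp2. 3 ppages; refcounts: pp0:2 pp1:1 pp2:1
Op 3: fork(P1) -> P2. 3 ppages; refcounts: pp0:3 pp1:2 pp2:1
Op 4: write(P2, v1, 104). refcount(pp1)=2>1 -> COPY to pp3. 4 ppages; refcounts: pp0:3 pp1:1 pp2:1 pp3:1
Op 5: fork(P0) -> P3. 4 ppages; refcounts: pp0:4 pp1:1 pp2:2 pp3:1
Op 6: read(P0, v0) -> 31. No state change.
Op 7: write(P1, v0, 167). refcount(pp0)=4>1 -> COPY to pp4. 5 ppages; refcounts: pp0:3 pp1:1 pp2:2 pp3:1 pp4:1
Op 8: write(P1, v1, 158). refcount(pp1)=1 -> write in place. 5 ppages; refcounts: pp0:3 pp1:1 pp2:2 pp3:1 pp4:1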